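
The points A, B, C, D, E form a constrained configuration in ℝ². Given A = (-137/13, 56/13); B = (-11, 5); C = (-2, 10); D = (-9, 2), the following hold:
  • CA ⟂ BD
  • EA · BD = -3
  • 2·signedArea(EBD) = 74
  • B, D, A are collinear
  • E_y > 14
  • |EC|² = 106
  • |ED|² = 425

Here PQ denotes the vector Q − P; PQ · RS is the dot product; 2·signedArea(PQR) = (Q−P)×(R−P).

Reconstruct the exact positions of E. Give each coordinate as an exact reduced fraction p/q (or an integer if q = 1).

E = (7, 15)

1. E_x = 7  [2·signedArea(EBD) = 74 ∩ EA · BD = -3]
2. E_y = 15  [2·signedArea(EBD) = 74 ∩ EA · BD = -3]
   → E = (7, 15)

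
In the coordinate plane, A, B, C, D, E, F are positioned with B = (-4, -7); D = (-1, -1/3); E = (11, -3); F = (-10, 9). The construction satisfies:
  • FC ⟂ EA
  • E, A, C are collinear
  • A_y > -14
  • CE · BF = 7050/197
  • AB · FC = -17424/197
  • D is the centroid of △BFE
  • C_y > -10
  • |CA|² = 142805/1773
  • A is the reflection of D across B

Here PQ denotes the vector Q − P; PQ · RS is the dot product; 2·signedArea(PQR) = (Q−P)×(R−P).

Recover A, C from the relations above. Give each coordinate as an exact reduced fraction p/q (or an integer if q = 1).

A = (-7, -41/3)
C = (142/197, -1791/197)

1. A_x = -7  [A is the reflection of D across B]
2. A_y = -41/3  [A is the reflection of D across B]
   → A = (-7, -41/3)
3. C_x = 142/197  [E, A, C are collinear ∩ FC ⟂ EA]
4. C_y = -1791/197  [E, A, C are collinear ∩ FC ⟂ EA]
   → C = (142/197, -1791/197)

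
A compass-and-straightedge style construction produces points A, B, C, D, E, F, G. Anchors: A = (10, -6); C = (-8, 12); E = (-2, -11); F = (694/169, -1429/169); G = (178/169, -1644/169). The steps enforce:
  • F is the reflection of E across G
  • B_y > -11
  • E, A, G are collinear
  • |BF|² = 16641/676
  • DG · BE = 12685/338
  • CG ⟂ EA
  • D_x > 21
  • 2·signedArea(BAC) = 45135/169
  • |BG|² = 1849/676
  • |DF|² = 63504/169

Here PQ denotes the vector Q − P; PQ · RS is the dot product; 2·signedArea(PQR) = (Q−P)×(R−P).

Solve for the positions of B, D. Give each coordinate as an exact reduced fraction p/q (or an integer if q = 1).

1. B_x = -80/169  [line -18·x + -18·y + -32967/169 = 0 ∩ |BF|² = 16641/676]
2. B_y = -3503/338  [line -18·x + -18·y + -32967/169 = 0 ∩ |BF|² = 16641/676]
   → B = (-80/169, -3503/338)
3. D_x = 22  [line 258/169·x + 215/338·y + -11137/338 = 0 ∩ |DF|² = 63504/169]
4. D_y = -1  [line 258/169·x + 215/338·y + -11137/338 = 0 ∩ |DF|² = 63504/169]
   → D = (22, -1)

B = (-80/169, -3503/338)
D = (22, -1)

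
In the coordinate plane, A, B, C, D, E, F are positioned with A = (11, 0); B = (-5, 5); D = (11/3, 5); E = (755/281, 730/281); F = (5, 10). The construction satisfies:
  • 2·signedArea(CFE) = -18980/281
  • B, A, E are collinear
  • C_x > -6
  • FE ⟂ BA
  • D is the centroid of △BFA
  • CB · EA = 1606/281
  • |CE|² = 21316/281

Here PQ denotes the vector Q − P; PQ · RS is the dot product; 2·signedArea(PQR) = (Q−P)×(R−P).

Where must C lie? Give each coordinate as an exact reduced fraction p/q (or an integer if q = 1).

1. C_x = -1581/281  [line 2080/281·x + -650/281·y + 15080/281 = 0 ∩ |CE|² = 21316/281]
2. C_y = 1460/281  [line 2080/281·x + -650/281·y + 15080/281 = 0 ∩ |CE|² = 21316/281]
   → C = (-1581/281, 1460/281)

C = (-1581/281, 1460/281)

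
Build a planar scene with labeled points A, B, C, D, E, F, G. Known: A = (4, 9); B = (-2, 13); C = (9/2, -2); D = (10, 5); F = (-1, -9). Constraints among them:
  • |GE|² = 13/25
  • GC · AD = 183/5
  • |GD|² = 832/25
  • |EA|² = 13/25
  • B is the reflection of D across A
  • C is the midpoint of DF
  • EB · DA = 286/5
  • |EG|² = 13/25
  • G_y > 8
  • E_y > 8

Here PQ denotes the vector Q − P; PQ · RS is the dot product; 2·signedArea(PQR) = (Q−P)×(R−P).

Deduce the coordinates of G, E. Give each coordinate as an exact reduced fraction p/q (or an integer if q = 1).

E = (23/5, 43/5)
G = (26/5, 41/5)

1. G_x = 26/5  [line -6·x + 4·y + -8/5 = 0 ∩ |GD|² = 832/25]
2. G_y = 41/5  [line -6·x + 4·y + -8/5 = 0 ∩ |GD|² = 832/25]
   → G = (26/5, 41/5)
3. E_x = 23/5  [line 6·x + -4·y + 34/5 = 0 ∩ |GE|² = 13/25]
4. E_y = 43/5  [line 6·x + -4·y + 34/5 = 0 ∩ |GE|² = 13/25]
   → E = (23/5, 43/5)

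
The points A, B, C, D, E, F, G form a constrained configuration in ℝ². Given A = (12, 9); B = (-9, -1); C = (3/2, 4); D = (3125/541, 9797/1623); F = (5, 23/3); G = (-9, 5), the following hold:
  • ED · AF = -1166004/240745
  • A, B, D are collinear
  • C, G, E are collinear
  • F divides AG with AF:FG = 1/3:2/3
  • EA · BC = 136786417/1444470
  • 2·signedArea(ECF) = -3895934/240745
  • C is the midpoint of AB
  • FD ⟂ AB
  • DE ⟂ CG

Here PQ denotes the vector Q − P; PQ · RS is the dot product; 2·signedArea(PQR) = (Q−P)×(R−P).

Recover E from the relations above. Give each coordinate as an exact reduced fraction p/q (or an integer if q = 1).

E = (1335101/240745, 2610659/722235)

1. E_x = 1335101/240745  [C, G, E are collinear ∩ DE ⟂ CG]
2. E_y = 2610659/722235  [C, G, E are collinear ∩ DE ⟂ CG]
   → E = (1335101/240745, 2610659/722235)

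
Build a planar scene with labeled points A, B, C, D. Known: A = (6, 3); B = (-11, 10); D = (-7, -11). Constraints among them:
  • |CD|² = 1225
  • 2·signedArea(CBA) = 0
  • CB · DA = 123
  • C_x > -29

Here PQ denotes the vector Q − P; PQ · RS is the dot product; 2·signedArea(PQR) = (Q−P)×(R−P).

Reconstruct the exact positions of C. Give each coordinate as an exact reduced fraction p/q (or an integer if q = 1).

C = (-28, 17)

1. C_x = -28  [2·signedArea(CBA) = 0 ∩ CB · DA = 123]
2. C_y = 17  [2·signedArea(CBA) = 0 ∩ CB · DA = 123]
   → C = (-28, 17)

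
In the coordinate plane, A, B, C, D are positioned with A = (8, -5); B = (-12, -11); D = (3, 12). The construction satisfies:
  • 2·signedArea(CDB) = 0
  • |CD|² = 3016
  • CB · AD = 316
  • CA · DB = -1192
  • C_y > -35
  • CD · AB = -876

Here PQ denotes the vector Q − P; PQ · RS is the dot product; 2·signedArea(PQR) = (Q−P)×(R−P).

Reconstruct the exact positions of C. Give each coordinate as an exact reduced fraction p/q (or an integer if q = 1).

C = (-27, -34)

1. C_x = -27  [2·signedArea(CDB) = 0 ∩ CA · DB = -1192]
2. C_y = -34  [2·signedArea(CDB) = 0 ∩ CA · DB = -1192]
   → C = (-27, -34)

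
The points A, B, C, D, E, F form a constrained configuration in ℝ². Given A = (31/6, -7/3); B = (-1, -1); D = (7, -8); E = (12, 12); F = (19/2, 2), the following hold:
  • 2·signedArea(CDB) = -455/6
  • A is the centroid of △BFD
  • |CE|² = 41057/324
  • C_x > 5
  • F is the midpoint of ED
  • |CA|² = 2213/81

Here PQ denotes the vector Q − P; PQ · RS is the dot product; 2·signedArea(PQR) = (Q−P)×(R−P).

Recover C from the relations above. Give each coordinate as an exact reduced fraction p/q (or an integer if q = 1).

1. C_x = 97/18  [line -7·x + -8·y + 365/6 = 0 ∩ |CE|² = 41057/324]
2. C_y = 26/9  [line -7·x + -8·y + 365/6 = 0 ∩ |CE|² = 41057/324]
   → C = (97/18, 26/9)

C = (97/18, 26/9)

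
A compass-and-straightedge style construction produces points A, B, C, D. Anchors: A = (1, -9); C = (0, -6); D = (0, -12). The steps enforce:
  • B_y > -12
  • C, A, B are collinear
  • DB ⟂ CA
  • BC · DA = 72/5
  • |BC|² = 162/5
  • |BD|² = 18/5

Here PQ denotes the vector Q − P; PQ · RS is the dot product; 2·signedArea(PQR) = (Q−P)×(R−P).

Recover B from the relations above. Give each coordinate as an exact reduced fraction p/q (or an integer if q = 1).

B = (9/5, -57/5)

1. B_x = 9/5  [C, A, B are collinear ∩ DB ⟂ CA]
2. B_y = -57/5  [C, A, B are collinear ∩ DB ⟂ CA]
   → B = (9/5, -57/5)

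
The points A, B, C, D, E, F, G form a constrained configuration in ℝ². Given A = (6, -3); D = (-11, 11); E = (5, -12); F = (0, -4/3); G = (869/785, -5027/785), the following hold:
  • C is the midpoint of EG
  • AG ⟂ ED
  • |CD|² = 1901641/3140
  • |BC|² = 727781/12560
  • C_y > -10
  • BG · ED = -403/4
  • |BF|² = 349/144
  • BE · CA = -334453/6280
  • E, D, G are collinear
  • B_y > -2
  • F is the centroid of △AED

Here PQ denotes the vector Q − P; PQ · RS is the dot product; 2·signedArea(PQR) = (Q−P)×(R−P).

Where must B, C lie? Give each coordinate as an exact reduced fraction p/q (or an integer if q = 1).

1. B_x = 3/2  [line 16·x + -23·y + -257/4 = 0 ∩ |BF|² = 349/144]
2. B_y = -7/4  [line 16·x + -23·y + -257/4 = 0 ∩ |BF|² = 349/144]
   → B = (3/2, -7/4)
3. C_x = 2397/785  [BE · CA = -334453/6280 ∩ C is the midpoint of EG]
4. C_y = -14447/1570  [BE · CA = -334453/6280 ∩ C is the midpoint of EG]
   → C = (2397/785, -14447/1570)

B = (3/2, -7/4)
C = (2397/785, -14447/1570)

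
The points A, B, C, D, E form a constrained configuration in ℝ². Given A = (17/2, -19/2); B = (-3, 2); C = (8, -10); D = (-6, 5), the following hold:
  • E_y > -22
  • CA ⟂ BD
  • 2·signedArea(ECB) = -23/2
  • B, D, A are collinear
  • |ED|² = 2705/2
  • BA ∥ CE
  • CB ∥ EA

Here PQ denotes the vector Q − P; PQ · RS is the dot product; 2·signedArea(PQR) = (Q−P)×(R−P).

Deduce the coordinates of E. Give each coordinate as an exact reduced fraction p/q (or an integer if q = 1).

E = (39/2, -43/2)

1. E_x = 39/2  [CB ∥ EA ∩ BA ∥ CE]
2. E_y = -43/2  [CB ∥ EA ∩ BA ∥ CE]
   → E = (39/2, -43/2)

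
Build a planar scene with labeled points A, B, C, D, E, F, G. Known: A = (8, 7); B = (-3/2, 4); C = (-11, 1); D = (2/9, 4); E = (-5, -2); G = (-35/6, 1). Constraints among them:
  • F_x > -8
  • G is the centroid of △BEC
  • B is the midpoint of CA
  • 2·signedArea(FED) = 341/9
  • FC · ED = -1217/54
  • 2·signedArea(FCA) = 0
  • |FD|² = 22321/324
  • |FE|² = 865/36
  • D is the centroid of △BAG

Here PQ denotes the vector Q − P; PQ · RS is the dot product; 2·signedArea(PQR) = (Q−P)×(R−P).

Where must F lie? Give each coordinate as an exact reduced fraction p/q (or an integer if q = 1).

F = (-47/6, 2)

1. F_x = -47/6  [2·signedArea(FCA) = 0 ∩ FC · ED = -1217/54]
2. F_y = 2  [2·signedArea(FCA) = 0 ∩ FC · ED = -1217/54]
   → F = (-47/6, 2)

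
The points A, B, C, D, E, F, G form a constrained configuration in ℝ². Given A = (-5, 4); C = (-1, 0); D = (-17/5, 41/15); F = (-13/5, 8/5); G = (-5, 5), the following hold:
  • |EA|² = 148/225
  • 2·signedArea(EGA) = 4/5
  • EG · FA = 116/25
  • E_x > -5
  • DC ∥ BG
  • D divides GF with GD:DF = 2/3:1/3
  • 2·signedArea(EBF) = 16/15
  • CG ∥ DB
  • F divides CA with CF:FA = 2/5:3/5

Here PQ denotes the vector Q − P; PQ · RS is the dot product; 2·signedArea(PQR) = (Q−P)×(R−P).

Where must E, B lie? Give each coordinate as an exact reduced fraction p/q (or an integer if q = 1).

B = (-37/5, 116/15)
E = (-21/5, 58/15)

1. E_x = -21/5  [2·signedArea(EGA) = 4/5 ∩ EG · FA = 116/25]
2. E_y = 58/15  [2·signedArea(EGA) = 4/5 ∩ EG · FA = 116/25]
   → E = (-21/5, 58/15)
3. B_x = -37/5  [2·signedArea(EBF) = 16/15 ∩ DC ∥ BG]
4. B_y = 116/15  [2·signedArea(EBF) = 16/15 ∩ DC ∥ BG]
   → B = (-37/5, 116/15)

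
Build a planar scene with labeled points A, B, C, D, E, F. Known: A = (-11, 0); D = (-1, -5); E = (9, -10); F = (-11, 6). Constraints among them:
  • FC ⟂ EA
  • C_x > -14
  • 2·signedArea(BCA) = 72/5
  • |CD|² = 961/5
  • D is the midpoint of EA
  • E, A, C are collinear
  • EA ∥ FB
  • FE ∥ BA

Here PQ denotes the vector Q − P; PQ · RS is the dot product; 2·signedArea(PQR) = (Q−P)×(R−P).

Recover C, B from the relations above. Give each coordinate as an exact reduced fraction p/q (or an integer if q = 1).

1. C_x = -67/5  [E, A, C are collinear ∩ FC ⟂ EA]
2. C_y = 6/5  [E, A, C are collinear ∩ FC ⟂ EA]
   → C = (-67/5, 6/5)
3. B_x = -31  [FE ∥ BA ∩ EA ∥ FB]
4. B_y = 16  [FE ∥ BA ∩ EA ∥ FB]
   → B = (-31, 16)

B = (-31, 16)
C = (-67/5, 6/5)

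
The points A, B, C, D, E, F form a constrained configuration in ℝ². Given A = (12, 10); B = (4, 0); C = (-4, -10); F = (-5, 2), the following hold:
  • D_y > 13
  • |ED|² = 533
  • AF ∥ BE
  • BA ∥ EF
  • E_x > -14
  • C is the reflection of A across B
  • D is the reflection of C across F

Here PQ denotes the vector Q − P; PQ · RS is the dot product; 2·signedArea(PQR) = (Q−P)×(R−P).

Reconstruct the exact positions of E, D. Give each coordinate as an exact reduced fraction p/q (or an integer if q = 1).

1. E_x = -13  [BA ∥ EF ∩ AF ∥ BE]
2. E_y = -8  [BA ∥ EF ∩ AF ∥ BE]
   → E = (-13, -8)
3. D_x = -6  [D is the reflection of C across F]
4. D_y = 14  [D is the reflection of C across F]
   → D = (-6, 14)

D = (-6, 14)
E = (-13, -8)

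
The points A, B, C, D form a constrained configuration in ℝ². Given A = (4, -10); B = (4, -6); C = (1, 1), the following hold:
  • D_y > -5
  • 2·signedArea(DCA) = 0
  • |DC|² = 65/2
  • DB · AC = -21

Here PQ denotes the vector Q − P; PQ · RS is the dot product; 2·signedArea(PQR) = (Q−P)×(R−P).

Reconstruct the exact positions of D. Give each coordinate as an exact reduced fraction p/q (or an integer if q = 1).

D = (5/2, -9/2)

1. D_x = 5/2  [2·signedArea(DCA) = 0 ∩ DB · AC = -21]
2. D_y = -9/2  [2·signedArea(DCA) = 0 ∩ DB · AC = -21]
   → D = (5/2, -9/2)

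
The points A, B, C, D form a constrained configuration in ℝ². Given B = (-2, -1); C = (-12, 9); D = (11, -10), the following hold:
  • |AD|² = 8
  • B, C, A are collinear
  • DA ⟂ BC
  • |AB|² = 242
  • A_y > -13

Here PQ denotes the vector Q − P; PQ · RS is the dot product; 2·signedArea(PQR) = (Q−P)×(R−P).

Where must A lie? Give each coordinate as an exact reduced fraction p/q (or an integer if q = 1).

1. A_x = 9  [B, C, A are collinear ∩ DA ⟂ BC]
2. A_y = -12  [B, C, A are collinear ∩ DA ⟂ BC]
   → A = (9, -12)

A = (9, -12)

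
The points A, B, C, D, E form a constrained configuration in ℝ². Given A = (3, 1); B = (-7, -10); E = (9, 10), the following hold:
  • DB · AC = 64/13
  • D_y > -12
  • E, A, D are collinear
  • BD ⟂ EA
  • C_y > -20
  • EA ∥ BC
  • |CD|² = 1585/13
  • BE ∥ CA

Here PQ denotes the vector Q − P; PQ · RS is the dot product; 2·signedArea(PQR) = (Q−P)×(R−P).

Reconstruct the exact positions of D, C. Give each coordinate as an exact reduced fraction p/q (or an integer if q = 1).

C = (-13, -19)
D = (-67/13, -146/13)

1. D_x = -67/13  [E, A, D are collinear ∩ BD ⟂ EA]
2. D_y = -146/13  [E, A, D are collinear ∩ BD ⟂ EA]
   → D = (-67/13, -146/13)
3. C_x = -13  [BE ∥ CA ∩ EA ∥ BC]
4. C_y = -19  [BE ∥ CA ∩ EA ∥ BC]
   → C = (-13, -19)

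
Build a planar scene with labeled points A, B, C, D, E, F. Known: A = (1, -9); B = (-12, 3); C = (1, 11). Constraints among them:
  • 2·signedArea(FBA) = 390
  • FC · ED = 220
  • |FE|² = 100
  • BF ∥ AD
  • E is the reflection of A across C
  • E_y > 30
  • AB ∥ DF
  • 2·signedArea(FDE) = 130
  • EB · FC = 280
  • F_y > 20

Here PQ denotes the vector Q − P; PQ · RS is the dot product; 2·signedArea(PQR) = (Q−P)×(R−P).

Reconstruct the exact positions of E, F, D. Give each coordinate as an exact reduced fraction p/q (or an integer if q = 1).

1. E_x = 1  [E is the reflection of A across C]
2. E_y = 31  [E is the reflection of A across C]
   → E = (1, 31)
3. F_x = 1  [2·signedArea(FBA) = 390 ∩ EB · FC = 280]
4. F_y = 21  [2·signedArea(FBA) = 390 ∩ EB · FC = 280]
   → F = (1, 21)
5. D_x = 14  [2·signedArea(FDE) = 130 ∩ AB ∥ DF]
6. D_y = 9  [2·signedArea(FDE) = 130 ∩ AB ∥ DF]
   → D = (14, 9)

D = (14, 9)
E = (1, 31)
F = (1, 21)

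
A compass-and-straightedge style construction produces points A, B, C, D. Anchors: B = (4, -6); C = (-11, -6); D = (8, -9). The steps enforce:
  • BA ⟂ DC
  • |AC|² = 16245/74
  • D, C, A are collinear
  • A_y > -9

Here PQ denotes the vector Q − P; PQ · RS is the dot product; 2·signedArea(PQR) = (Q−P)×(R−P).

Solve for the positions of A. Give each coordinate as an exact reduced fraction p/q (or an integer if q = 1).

A = (269/74, -615/74)

1. A_x = 269/74  [D, C, A are collinear ∩ BA ⟂ DC]
2. A_y = -615/74  [D, C, A are collinear ∩ BA ⟂ DC]
   → A = (269/74, -615/74)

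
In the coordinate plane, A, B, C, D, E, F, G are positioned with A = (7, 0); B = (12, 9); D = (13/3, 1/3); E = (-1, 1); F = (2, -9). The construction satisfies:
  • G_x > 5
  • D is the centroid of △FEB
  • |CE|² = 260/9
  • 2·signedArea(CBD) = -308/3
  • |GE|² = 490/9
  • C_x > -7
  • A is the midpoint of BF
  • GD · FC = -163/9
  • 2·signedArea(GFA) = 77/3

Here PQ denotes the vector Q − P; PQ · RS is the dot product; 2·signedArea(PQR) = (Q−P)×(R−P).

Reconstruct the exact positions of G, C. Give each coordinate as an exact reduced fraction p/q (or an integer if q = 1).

C = (-19/3, 5/3)
G = (6, 10/3)

1. G_x = 6  [line -9·x + 5·y + 112/3 = 0 ∩ |GE|² = 490/9]
2. G_y = 10/3  [line -9·x + 5·y + 112/3 = 0 ∩ |GE|² = 490/9]
   → G = (6, 10/3)
3. C_x = -19/3  [GD · FC = -163/9 ∩ 2·signedArea(CBD) = -308/3]
4. C_y = 5/3  [GD · FC = -163/9 ∩ 2·signedArea(CBD) = -308/3]
   → C = (-19/3, 5/3)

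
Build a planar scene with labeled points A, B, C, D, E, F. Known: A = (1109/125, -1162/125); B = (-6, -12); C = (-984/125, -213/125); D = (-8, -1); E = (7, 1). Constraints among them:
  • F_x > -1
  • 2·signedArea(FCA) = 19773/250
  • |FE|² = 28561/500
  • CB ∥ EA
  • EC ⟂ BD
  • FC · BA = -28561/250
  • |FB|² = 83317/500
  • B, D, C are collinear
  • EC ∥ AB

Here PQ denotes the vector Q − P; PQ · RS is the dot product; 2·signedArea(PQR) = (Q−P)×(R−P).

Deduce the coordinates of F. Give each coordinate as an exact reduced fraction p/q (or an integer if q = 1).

1. F_x = -109/250  [FC · BA = -28561/250 ∩ 2·signedArea(FCA) = 19773/250]
2. F_y = -44/125  [FC · BA = -28561/250 ∩ 2·signedArea(FCA) = 19773/250]
   → F = (-109/250, -44/125)

F = (-109/250, -44/125)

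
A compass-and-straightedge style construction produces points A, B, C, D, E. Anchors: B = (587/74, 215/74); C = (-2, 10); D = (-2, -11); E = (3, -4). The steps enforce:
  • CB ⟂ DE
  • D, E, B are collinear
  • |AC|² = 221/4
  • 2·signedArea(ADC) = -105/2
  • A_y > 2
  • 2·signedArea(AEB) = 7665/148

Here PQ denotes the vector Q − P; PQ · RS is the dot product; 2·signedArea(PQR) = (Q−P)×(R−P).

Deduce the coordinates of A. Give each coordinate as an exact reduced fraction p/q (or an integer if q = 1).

A = (1/2, 3)

1. A_x = 1/2  [2·signedArea(ADC) = -105/2 ∩ 2·signedArea(AEB) = 7665/148]
2. A_y = 3  [2·signedArea(ADC) = -105/2 ∩ 2·signedArea(AEB) = 7665/148]
   → A = (1/2, 3)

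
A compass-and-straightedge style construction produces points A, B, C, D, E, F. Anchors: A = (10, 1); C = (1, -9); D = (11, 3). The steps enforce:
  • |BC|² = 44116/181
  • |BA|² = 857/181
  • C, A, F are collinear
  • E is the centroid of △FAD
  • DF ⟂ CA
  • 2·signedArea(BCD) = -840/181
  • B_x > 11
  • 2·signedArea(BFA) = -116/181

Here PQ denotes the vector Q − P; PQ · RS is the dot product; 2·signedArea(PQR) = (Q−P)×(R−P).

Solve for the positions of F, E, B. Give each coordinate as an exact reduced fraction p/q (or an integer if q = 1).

1. F_x = 2071/181  [C, A, F are collinear ∩ DF ⟂ CA]
2. F_y = 471/181  [C, A, F are collinear ∩ DF ⟂ CA]
   → F = (2071/181, 471/181)
3. E_x = 5872/543  [E is the centroid of △FAD]
4. E_y = 1195/543  [E is the centroid of △FAD]
   → E = (5872/543, 1195/543)
5. B_x = 2031/181  [2·signedArea(BFA) = -116/181 ∩ 2·signedArea(BCD) = -840/181]
6. B_y = 507/181  [2·signedArea(BFA) = -116/181 ∩ 2·signedArea(BCD) = -840/181]
   → B = (2031/181, 507/181)

B = (2031/181, 507/181)
E = (5872/543, 1195/543)
F = (2071/181, 471/181)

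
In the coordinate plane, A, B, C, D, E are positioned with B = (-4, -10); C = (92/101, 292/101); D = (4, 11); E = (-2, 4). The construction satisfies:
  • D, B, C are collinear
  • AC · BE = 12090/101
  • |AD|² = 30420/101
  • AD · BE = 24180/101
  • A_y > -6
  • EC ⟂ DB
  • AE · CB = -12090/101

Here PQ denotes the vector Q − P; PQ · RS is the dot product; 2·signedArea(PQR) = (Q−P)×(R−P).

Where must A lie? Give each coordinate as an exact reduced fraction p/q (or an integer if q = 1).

A = (-220/101, -527/101)

1. A_x = -220/101  [AD · BE = 24180/101 ∩ AE · CB = -12090/101]
2. A_y = -527/101  [AD · BE = 24180/101 ∩ AE · CB = -12090/101]
   → A = (-220/101, -527/101)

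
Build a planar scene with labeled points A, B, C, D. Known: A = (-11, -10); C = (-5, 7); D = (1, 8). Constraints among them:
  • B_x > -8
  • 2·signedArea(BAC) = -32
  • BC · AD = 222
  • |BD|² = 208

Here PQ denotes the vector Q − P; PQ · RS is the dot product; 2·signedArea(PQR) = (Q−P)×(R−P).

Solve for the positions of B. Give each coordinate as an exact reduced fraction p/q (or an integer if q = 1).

B = (-7, -4)

1. B_x = -7  [2·signedArea(BAC) = -32 ∩ BC · AD = 222]
2. B_y = -4  [2·signedArea(BAC) = -32 ∩ BC · AD = 222]
   → B = (-7, -4)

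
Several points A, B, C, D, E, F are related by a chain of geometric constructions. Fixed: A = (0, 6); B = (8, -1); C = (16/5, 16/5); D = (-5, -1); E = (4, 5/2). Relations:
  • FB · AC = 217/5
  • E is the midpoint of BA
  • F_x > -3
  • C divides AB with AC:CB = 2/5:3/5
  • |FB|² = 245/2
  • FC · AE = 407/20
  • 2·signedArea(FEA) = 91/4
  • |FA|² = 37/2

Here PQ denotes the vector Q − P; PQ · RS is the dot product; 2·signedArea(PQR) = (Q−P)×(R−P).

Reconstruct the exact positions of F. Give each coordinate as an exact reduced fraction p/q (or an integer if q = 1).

F = (-5/2, 5/2)

1. F_x = -5/2  [FB · AC = 217/5 ∩ 2·signedArea(FEA) = 91/4]
2. F_y = 5/2  [FB · AC = 217/5 ∩ 2·signedArea(FEA) = 91/4]
   → F = (-5/2, 5/2)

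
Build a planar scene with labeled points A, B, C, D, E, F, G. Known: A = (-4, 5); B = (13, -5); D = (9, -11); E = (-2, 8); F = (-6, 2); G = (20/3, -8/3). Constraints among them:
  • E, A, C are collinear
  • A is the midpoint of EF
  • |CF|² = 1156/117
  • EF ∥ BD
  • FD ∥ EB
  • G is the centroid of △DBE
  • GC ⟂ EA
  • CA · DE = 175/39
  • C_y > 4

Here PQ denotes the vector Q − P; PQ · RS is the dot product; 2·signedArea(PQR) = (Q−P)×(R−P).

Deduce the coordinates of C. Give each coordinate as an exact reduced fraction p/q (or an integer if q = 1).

C = (-166/39, 60/13)

1. C_x = -166/39  [E, A, C are collinear ∩ GC ⟂ EA]
2. C_y = 60/13  [E, A, C are collinear ∩ GC ⟂ EA]
   → C = (-166/39, 60/13)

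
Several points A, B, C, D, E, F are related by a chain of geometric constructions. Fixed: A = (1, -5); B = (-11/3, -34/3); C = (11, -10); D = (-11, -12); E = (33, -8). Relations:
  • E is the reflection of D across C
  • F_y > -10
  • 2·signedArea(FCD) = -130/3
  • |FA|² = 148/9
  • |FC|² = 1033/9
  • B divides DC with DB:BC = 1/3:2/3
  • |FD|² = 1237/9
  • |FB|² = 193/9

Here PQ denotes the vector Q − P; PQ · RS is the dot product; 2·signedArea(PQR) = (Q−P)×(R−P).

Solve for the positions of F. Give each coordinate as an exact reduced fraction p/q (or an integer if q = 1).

1. F_x = 1/3  [line 2·x + -22·y + -596/3 = 0 ∩ |FD|² = 1237/9]
2. F_y = -9  [line 2·x + -22·y + -596/3 = 0 ∩ |FD|² = 1237/9]
   → F = (1/3, -9)

F = (1/3, -9)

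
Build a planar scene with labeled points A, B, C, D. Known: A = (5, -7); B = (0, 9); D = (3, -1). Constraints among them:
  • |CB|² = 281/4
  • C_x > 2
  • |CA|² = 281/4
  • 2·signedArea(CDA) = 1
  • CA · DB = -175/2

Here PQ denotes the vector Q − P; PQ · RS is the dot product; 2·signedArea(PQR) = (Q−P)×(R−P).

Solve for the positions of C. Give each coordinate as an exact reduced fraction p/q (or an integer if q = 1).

1. C_x = 5/2  [2·signedArea(CDA) = 1 ∩ CA · DB = -175/2]
2. C_y = 1  [2·signedArea(CDA) = 1 ∩ CA · DB = -175/2]
   → C = (5/2, 1)

C = (5/2, 1)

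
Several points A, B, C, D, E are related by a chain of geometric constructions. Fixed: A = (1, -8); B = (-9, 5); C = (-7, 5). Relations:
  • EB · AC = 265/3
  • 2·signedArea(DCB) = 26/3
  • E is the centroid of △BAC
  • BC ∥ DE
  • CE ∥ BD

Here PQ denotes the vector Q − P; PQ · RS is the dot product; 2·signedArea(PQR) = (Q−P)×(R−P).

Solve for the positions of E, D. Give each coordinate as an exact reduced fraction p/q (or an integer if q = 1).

1. E_x = -5  [E is the centroid of △BAC]
2. E_y = 2/3  [E is the centroid of △BAC]
   → E = (-5, 2/3)
3. D_x = -7  [BC ∥ DE ∩ CE ∥ BD]
4. D_y = 2/3  [BC ∥ DE ∩ CE ∥ BD]
   → D = (-7, 2/3)

D = (-7, 2/3)
E = (-5, 2/3)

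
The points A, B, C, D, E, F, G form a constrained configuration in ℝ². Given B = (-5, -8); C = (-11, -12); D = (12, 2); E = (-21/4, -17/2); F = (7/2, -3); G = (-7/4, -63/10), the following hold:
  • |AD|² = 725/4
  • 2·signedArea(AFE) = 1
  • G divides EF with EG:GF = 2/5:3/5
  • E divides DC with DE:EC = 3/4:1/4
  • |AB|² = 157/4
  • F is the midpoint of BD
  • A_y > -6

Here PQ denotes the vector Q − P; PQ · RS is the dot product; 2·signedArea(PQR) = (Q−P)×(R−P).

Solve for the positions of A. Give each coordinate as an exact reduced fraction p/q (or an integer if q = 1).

A = (1/2, -5)

1. A_x = 1/2  [line 11/2·x + -35/4·y + -93/2 = 0 ∩ |AB|² = 157/4]
2. A_y = -5  [line 11/2·x + -35/4·y + -93/2 = 0 ∩ |AB|² = 157/4]
   → A = (1/2, -5)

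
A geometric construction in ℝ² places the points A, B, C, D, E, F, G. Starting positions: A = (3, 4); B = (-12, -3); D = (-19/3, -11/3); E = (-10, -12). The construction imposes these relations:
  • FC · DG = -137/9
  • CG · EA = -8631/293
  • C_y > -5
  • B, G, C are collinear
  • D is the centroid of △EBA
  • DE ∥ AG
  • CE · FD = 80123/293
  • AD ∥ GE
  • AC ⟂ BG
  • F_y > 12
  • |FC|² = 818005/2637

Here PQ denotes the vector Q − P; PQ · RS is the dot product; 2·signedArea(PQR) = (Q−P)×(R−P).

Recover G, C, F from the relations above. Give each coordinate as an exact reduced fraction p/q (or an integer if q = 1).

1. G_x = -2/3  [AD ∥ GE ∩ DE ∥ AG]
2. G_y = -13/3  [AD ∥ GE ∩ DE ∥ AG]
   → G = (-2/3, -13/3)
3. C_x = 581/293  [B, G, C are collinear ∩ AC ⟂ BG]
4. C_y = -1361/293  [B, G, C are collinear ∩ AC ⟂ BG]
   → C = (581/293, -1361/293)
5. F_x = 20/3  [FC · DG = -137/9 ∩ CE · FD = 80123/293]
6. F_y = 37/3  [FC · DG = -137/9 ∩ CE · FD = 80123/293]
   → F = (20/3, 37/3)

C = (581/293, -1361/293)
F = (20/3, 37/3)
G = (-2/3, -13/3)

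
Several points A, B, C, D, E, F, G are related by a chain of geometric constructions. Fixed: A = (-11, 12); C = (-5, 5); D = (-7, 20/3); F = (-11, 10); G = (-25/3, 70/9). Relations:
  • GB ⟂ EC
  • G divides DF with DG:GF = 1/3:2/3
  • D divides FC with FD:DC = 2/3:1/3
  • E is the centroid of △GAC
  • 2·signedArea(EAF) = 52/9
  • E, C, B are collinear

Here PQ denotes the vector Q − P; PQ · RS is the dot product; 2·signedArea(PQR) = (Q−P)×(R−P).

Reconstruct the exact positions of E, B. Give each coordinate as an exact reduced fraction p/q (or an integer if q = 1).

B = (-4427/555, 13517/1665)
E = (-73/9, 223/27)

1. E_x = -73/9  [E is the centroid of △GAC]
2. E_y = 223/27  [E is the centroid of △GAC]
   → E = (-73/9, 223/27)
3. B_x = -4427/555  [E, C, B are collinear ∩ GB ⟂ EC]
4. B_y = 13517/1665  [E, C, B are collinear ∩ GB ⟂ EC]
   → B = (-4427/555, 13517/1665)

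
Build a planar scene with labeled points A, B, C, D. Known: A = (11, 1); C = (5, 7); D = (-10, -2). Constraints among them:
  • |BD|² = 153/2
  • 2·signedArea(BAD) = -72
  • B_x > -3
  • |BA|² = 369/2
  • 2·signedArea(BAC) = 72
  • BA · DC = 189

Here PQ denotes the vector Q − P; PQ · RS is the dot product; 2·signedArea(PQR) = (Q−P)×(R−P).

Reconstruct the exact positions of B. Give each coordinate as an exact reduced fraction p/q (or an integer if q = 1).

B = (-5/2, 5/2)

1. B_x = -5/2  [2·signedArea(BAD) = -72 ∩ BA · DC = 189]
2. B_y = 5/2  [2·signedArea(BAD) = -72 ∩ BA · DC = 189]
   → B = (-5/2, 5/2)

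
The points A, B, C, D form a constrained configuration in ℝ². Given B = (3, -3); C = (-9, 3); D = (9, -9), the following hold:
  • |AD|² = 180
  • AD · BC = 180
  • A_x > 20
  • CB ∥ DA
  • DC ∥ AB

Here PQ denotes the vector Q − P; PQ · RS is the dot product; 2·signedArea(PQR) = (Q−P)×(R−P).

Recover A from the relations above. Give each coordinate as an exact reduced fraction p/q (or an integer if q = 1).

A = (21, -15)

1. A_x = 21  [DC ∥ AB ∩ CB ∥ DA]
2. A_y = -15  [DC ∥ AB ∩ CB ∥ DA]
   → A = (21, -15)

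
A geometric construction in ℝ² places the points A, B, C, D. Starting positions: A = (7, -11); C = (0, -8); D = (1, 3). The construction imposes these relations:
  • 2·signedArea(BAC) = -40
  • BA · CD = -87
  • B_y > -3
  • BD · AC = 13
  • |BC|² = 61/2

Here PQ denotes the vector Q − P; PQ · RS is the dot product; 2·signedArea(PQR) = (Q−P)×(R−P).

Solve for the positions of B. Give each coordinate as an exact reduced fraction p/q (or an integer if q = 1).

1. B_x = 1/2  [BA · CD = -87 ∩ BD · AC = 13]
2. B_y = -5/2  [BA · CD = -87 ∩ BD · AC = 13]
   → B = (1/2, -5/2)

B = (1/2, -5/2)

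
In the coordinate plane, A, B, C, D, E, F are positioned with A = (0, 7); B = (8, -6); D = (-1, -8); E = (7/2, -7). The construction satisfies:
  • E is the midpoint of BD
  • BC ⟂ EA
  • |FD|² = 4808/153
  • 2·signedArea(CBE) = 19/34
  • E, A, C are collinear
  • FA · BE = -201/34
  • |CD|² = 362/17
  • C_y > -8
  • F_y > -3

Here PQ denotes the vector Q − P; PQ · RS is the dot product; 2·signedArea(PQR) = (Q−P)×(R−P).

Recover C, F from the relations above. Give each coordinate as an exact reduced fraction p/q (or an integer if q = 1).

C = (60/17, -121/17)
F = (43/51, -46/17)

1. C_x = 60/17  [E, A, C are collinear ∩ BC ⟂ EA]
2. C_y = -121/17  [E, A, C are collinear ∩ BC ⟂ EA]
   → C = (60/17, -121/17)
3. F_x = 43/51  [line 9/2·x + 1·y + -37/34 = 0 ∩ |FD|² = 4808/153]
4. F_y = -46/17  [line 9/2·x + 1·y + -37/34 = 0 ∩ |FD|² = 4808/153]
   → F = (43/51, -46/17)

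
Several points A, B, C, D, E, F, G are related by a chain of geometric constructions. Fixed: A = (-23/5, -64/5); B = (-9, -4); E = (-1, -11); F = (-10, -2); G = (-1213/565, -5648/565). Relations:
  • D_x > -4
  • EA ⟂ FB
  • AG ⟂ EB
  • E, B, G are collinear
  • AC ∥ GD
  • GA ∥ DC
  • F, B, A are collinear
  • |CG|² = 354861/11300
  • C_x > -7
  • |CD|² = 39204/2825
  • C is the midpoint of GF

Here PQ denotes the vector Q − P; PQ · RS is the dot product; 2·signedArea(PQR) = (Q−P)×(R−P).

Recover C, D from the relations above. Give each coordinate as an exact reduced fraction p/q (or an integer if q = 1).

C = (-6863/1130, -3389/565)
D = (-4091/1130, -361/113)

1. C_x = -6863/1130  [C is the midpoint of GF]
2. C_y = -3389/565  [C is the midpoint of GF]
   → C = (-6863/1130, -3389/565)
3. D_x = -4091/1130  [GA ∥ DC ∩ AC ∥ GD]
4. D_y = -361/113  [GA ∥ DC ∩ AC ∥ GD]
   → D = (-4091/1130, -361/113)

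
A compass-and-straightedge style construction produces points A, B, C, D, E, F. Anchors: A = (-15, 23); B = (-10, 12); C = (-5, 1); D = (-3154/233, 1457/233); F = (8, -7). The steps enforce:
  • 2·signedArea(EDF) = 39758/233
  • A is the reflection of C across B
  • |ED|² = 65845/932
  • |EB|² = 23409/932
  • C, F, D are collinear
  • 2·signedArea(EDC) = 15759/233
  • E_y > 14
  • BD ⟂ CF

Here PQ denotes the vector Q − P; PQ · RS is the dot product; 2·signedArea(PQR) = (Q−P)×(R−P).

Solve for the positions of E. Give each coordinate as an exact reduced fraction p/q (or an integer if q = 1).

1. E_x = -6649/466  [line 3088/233·x + 5018/233·y + -29336/233 = 0 ∩ |ED|² = 65845/932]
2. E_y = 3408/233  [line 3088/233·x + 5018/233·y + -29336/233 = 0 ∩ |ED|² = 65845/932]
   → E = (-6649/466, 3408/233)

E = (-6649/466, 3408/233)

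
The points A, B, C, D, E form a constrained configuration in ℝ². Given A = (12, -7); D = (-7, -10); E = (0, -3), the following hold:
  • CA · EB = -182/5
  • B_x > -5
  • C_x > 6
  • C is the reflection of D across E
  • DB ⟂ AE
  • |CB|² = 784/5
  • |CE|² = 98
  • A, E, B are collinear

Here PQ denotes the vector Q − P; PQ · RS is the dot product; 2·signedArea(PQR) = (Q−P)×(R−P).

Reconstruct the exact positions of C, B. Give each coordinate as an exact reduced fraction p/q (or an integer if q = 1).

B = (-21/5, -8/5)
C = (7, 4)

1. C_x = 7  [C is the reflection of D across E]
2. C_y = 4  [C is the reflection of D across E]
   → C = (7, 4)
3. B_x = -21/5  [A, E, B are collinear ∩ DB ⟂ AE]
4. B_y = -8/5  [A, E, B are collinear ∩ DB ⟂ AE]
   → B = (-21/5, -8/5)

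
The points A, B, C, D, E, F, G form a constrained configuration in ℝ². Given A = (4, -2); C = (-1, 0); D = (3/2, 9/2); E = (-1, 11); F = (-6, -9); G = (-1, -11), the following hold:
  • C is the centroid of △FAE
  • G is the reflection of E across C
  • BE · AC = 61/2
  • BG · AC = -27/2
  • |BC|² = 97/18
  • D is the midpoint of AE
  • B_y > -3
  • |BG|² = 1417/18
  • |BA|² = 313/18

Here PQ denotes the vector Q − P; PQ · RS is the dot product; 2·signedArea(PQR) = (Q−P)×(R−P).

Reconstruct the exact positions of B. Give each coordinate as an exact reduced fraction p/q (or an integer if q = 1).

B = (-1/6, -13/6)

1. B_x = -1/6  [line 5·x + -2·y + -7/2 = 0 ∩ |BG|² = 1417/18]
2. B_y = -13/6  [line 5·x + -2·y + -7/2 = 0 ∩ |BG|² = 1417/18]
   → B = (-1/6, -13/6)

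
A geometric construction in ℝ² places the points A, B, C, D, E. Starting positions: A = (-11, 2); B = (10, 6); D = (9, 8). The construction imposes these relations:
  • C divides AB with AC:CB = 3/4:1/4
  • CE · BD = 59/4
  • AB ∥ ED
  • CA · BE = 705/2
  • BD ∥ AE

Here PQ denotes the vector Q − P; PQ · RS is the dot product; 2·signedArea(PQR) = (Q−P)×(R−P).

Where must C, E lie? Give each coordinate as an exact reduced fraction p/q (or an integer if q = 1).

C = (19/4, 5)
E = (-12, 4)

1. C_x = 19/4  [C divides AB with AC:CB = 3/4:1/4]
2. C_y = 5  [C divides AB with AC:CB = 3/4:1/4]
   → C = (19/4, 5)
3. E_x = -12  [AB ∥ ED ∩ BD ∥ AE]
4. E_y = 4  [AB ∥ ED ∩ BD ∥ AE]
   → E = (-12, 4)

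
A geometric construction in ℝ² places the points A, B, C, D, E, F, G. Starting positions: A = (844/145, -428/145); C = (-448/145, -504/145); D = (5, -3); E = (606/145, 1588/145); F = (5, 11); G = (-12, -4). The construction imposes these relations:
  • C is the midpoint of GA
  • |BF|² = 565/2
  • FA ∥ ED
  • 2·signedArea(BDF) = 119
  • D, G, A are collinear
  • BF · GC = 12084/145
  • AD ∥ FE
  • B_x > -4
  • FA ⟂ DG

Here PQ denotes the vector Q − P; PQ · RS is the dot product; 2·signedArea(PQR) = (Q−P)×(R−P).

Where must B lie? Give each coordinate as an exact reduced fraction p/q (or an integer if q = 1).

B = (-7/2, -7/2)

1. B_x = -7/2  [BF · GC = 12084/145 ∩ 2·signedArea(BDF) = 119]
2. B_y = -7/2  [BF · GC = 12084/145 ∩ 2·signedArea(BDF) = 119]
   → B = (-7/2, -7/2)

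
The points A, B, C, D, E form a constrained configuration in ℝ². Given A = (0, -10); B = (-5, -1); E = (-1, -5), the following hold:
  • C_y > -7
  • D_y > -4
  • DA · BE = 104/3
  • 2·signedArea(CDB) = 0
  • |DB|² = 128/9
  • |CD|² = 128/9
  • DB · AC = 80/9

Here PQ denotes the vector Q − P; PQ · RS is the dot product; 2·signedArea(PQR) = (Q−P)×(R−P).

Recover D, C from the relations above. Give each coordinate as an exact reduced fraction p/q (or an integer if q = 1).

1. D_x = -7/3  [line -4·x + 4·y + 16/3 = 0 ∩ |DB|² = 128/9]
2. D_y = -11/3  [line -4·x + 4·y + 16/3 = 0 ∩ |DB|² = 128/9]
   → D = (-7/3, -11/3)
3. C_x = 1/3  [2·signedArea(CDB) = 0 ∩ DB · AC = 80/9]
4. C_y = -19/3  [2·signedArea(CDB) = 0 ∩ DB · AC = 80/9]
   → C = (1/3, -19/3)

C = (1/3, -19/3)
D = (-7/3, -11/3)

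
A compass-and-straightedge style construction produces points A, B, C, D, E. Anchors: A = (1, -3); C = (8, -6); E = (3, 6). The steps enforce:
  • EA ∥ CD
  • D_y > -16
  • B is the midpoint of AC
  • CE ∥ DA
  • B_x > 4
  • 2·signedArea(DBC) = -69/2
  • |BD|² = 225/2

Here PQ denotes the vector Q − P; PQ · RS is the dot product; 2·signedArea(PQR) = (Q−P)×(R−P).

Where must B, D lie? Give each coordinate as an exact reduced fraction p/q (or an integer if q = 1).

1. B_x = 9/2  [B is the midpoint of AC]
2. B_y = -9/2  [B is the midpoint of AC]
   → B = (9/2, -9/2)
3. D_x = 6  [CE ∥ DA ∩ EA ∥ CD]
4. D_y = -15  [CE ∥ DA ∩ EA ∥ CD]
   → D = (6, -15)

B = (9/2, -9/2)
D = (6, -15)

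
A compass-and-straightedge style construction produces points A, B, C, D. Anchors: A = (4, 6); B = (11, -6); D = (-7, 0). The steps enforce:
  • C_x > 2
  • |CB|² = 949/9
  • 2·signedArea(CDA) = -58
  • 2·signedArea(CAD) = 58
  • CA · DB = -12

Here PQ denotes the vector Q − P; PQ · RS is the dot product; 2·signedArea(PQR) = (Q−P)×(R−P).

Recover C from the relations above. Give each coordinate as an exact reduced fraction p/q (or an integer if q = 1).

C = (8/3, 0)

1. C_x = 8/3  [2·signedArea(CAD) = 58 ∩ CA · DB = -12]
2. C_y = 0  [2·signedArea(CAD) = 58 ∩ CA · DB = -12]
   → C = (8/3, 0)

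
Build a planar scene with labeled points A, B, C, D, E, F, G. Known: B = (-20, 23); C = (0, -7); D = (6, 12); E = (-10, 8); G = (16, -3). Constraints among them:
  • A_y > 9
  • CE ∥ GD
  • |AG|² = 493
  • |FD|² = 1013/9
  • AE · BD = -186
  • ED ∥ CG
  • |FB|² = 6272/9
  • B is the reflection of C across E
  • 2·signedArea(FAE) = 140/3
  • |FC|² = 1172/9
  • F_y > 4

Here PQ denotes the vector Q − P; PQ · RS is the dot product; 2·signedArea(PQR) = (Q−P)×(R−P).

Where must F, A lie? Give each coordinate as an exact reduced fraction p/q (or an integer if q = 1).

1. A_x = -2  [line -26·x + 11·y + -162 = 0 ∩ |AG|² = 493]
2. A_y = 10  [line -26·x + 11·y + -162 = 0 ∩ |AG|² = 493]
   → A = (-2, 10)
3. F_x = -4/3  [line 2·x + -8·y + 112/3 = 0 ∩ |FB|² = 6272/9]
4. F_y = 13/3  [line 2·x + -8·y + 112/3 = 0 ∩ |FB|² = 6272/9]
   → F = (-4/3, 13/3)

A = (-2, 10)
F = (-4/3, 13/3)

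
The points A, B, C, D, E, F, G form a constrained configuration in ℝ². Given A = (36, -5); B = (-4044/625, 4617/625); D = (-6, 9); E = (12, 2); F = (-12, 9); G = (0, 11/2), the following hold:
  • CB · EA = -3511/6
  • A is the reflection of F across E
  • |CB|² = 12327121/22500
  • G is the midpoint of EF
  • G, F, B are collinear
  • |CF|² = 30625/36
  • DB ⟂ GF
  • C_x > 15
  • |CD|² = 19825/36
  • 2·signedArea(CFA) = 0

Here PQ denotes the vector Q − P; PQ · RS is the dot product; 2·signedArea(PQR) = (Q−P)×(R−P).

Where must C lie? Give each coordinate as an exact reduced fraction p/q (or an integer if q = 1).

1. C_x = 16  [2·signedArea(CFA) = 0 ∩ CB · EA = -3511/6]
2. C_y = 5/6  [2·signedArea(CFA) = 0 ∩ CB · EA = -3511/6]
   → C = (16, 5/6)

C = (16, 5/6)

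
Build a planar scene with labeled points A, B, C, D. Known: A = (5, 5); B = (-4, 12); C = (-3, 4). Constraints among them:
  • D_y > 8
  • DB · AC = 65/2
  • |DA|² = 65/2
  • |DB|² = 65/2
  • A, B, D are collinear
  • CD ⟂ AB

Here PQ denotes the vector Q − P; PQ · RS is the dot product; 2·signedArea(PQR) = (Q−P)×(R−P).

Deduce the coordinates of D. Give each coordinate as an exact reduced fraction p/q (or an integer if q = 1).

D = (1/2, 17/2)

1. D_x = 1/2  [A, B, D are collinear ∩ CD ⟂ AB]
2. D_y = 17/2  [A, B, D are collinear ∩ CD ⟂ AB]
   → D = (1/2, 17/2)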